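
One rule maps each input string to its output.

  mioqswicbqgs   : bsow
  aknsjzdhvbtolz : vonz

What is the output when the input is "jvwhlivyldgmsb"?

The rule is to keep one character in every 3, starting at position 3 (positions 3rd, 6th, 9th, ...), then move the last 2 characters to the front (rotate right by 2).
"jvwhlivyldgmsb" → "wilm" → "lmwi".

lmwi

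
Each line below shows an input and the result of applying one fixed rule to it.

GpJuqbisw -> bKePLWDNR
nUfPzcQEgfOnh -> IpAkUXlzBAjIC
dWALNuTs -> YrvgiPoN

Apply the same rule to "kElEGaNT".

FzGzbVio

Rule — shift every letter 5 places backward in the alphabet (wrapping around), then flip the case of every letter.
For "kElEGaNT", step one produces "fZgZBvIO"; step two turns that into "FzGzbVio".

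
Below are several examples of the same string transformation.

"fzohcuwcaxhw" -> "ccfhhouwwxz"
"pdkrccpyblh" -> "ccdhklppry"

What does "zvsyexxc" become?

esvxxyz

The rule is to sort the characters into alphabetical order, then delete the first character.
Working it through for "zvsyexxc": intermediate "cesvxxyz", final "esvxxyz".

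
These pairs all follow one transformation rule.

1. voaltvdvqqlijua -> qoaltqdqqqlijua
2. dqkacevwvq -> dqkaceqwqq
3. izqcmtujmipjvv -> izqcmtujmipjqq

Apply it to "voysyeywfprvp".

Looking at the pairs, the operation is to replace every "v" with "q".
"voysyeywfprvp" → "qoysyeywfprqp".

qoysyeywfprqp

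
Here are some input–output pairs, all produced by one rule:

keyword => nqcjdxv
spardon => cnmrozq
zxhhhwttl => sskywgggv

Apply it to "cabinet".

mdsbzah

Each output is the input with this applied: move the last 3 characters to the front (rotate right by 3), then shift every letter 1 place backward in the alphabet (wrapping around).
Doing the same to "cabinet": "mdsbzah".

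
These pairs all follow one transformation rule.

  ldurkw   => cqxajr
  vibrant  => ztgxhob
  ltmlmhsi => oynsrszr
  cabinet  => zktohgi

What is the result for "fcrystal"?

rgzyexil

The rule is to shift every letter 6 places forward in the alphabet (wrapping around), then reverse the string.
Doing the same to "fcrystal": "rgzyexil".
(Check on "cabinet": → "ighotkz" → "zktohgi" ✓)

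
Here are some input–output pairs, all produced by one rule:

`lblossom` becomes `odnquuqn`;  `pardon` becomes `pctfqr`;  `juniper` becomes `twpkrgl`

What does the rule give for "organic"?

eticpkq

Each output is the input with this applied: swap the first and last characters, then shift every letter 2 places forward in the alphabet (wrapping around).
On "organic": the first step gives "crganio", and the second then gives "eticpkq".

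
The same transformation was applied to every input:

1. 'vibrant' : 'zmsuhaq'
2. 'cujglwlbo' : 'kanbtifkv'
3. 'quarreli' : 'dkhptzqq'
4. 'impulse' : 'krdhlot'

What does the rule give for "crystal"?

szkbqxr

The rule is to move the last 3 characters to the front (rotate right by 3), then shift every letter 1 place backward in the alphabet (wrapping around).
Working it through for "crystal": intermediate "talcrys", final "szkbqxr".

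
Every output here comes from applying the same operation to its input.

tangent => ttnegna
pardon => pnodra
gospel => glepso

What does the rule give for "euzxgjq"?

eqjgxzu

In each case the input is transformed by: reverse the string, then move the last character to the front.
On "euzxgjq": the first step gives "qjgxzue", and the second then gives "eqjgxzu".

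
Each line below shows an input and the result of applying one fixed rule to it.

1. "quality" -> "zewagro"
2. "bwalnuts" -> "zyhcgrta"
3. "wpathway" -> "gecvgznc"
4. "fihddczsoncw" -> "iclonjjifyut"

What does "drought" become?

nzjxuam

What's happening: move the last 2 characters to the front (rotate right by 2), then shift every letter 6 places forward in the alphabet (wrapping around).
Working it through for "drought": intermediate "htdroug", final "nzjxuam".
(Check on "bwalnuts": → "tsbwalnu" → "zyhcgrta" ✓)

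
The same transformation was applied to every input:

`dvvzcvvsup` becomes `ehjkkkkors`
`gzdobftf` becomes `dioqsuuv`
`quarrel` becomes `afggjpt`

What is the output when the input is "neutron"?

ccdgijt

Rule — shift every letter 11 places backward in the alphabet (wrapping around), then sort the characters into alphabetical order.
Applying both steps to "neutron": "ctjigdc", then "ccdgijt".
(Check on "quarrel": → "fjpggta" → "afggjpt" ✓)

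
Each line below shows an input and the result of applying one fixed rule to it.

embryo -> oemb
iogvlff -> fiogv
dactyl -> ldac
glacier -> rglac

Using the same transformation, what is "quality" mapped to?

yqual

Each output is the input with this applied: move the last character to the front, then delete the last 2 characters.
On "quality": the first step gives "yqualit", and the second then gives "yqual".
(Check on "dactyl": → "ldacty" → "ldac" ✓)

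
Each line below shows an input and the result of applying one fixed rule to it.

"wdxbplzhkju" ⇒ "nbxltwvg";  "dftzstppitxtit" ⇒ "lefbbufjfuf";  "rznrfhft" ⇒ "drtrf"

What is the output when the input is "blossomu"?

eeayg

What's happening: delete the first 3 characters, then shift every letter 12 places forward in the alphabet (wrapping around).
Applying both steps to "blossomu": "ssomu", then "eeayg".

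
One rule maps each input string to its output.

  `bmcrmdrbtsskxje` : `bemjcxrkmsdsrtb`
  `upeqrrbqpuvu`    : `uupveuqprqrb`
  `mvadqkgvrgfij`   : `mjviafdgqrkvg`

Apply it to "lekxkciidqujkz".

Rule — take characters alternately from the front and the back (1st, last, 2nd, 2nd-last, ...).
"lekxkciidqujkz" → "lzekkjxukqcdii".

lzekkjxukqcdii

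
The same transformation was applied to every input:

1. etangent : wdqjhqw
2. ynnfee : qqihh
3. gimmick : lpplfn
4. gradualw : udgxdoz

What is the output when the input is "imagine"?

What's happening: delete the first character, then shift every letter 3 places forward in the alphabet (wrapping around).
Applying both steps to "imagine": "magine", then "pdjlqh".
(Check on "gimmick": → "immick" → "lpplfn" ✓)

pdjlqh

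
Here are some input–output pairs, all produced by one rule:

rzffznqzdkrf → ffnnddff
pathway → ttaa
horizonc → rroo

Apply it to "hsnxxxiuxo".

In each case the input is transformed by: keep one character in every 3, starting at position 3 (positions 3rd, 6th, 9th, ...), then double every character.
For "hsnxxxiuxo", step one produces "nxx"; step two turns that into "nnxxxx".

nnxxxx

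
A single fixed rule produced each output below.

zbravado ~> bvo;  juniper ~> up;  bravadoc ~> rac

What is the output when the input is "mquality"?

The rule is to keep one character in every 3, starting at position 2 (positions 2nd, 5th, 8th, ...).
Doing the same to "mquality": "qly".

qly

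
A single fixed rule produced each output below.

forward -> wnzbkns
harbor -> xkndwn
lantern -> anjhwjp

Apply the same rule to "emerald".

Rule — shift every letter 4 places backward in the alphabet (wrapping around), then move the last 3 characters to the front (rotate right by 3).
So "emerald" becomes "whzaian".

whzaian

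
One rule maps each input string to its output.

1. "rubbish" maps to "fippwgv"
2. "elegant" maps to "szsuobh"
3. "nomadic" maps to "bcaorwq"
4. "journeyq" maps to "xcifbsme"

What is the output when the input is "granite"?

Rule — shift every letter 12 places backward in the alphabet (wrapping around).
"granite" → "ufobwhs".

ufobwhs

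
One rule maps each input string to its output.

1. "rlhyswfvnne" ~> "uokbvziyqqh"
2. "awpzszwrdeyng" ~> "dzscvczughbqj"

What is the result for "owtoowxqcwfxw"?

The rule is to shift every letter 3 places forward in the alphabet (wrapping around).
Applying that to "owtoowxqcwfxw" gives "rzwrrzatfziaz".

rzwrrzatfziaz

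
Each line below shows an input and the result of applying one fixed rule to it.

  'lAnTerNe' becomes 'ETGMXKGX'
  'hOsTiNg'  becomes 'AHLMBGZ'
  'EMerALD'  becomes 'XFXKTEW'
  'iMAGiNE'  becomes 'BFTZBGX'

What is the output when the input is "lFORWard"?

EYHKPTKW

Each output is the input with this applied: shift every letter 7 places backward in the alphabet (wrapping around), then convert every letter to uppercase.
On "lFORWard" that produces "EYHKPTKW".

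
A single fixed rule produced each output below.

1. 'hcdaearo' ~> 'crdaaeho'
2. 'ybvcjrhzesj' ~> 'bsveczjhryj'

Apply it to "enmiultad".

In each case the input is transformed by: take characters alternately from the front and the back (1st, last, 2nd, 2nd-last, ...), then move the first 2 characters to the end (rotate left by 2).
"enmiultad" → "ednamtilu" → "namtilued".
(Check on "ybvcjrhzesj": → "yjbsveczjhr" → "bsveczjhryj" ✓)

namtilued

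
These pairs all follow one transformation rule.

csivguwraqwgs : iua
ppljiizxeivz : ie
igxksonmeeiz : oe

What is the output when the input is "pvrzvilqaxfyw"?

ia

In each case the input is transformed by: keep one character in every 3, starting at position 3 (positions 3rd, 6th, 9th, ...), then keep only the vowels.
On "pvrzvilqaxfyw": the first step gives "riay", and the second then gives "ia".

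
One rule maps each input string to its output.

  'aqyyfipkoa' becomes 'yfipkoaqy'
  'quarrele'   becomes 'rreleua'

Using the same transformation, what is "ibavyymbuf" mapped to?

vyymbufba

Each output is the input with this applied: delete the first character, then move the first 2 characters to the end (rotate left by 2).
For "ibavyymbuf", step one produces "bavyymbuf"; step two turns that into "vyymbufba".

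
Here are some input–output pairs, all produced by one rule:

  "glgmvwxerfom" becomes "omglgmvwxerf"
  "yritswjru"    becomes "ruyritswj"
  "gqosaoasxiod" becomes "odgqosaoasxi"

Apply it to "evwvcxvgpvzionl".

nlevwvcxvgpvzio

In each case the input is transformed by: move the last 2 characters to the front (rotate right by 2).
Applying that to "evwvcxvgpvzionl" gives "nlevwvcxvgpvzio".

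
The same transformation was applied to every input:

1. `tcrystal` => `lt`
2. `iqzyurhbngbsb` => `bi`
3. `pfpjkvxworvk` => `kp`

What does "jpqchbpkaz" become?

The pattern: move the last character to the front, then keep only the first 2 characters.
Applying both steps to "jpqchbpkaz": "zjpqchbpka", then "zj".

zj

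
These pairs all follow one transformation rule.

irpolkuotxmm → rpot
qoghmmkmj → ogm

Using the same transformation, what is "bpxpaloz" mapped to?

pxz

The pattern: swap each adjacent pair of characters (1↔2, 3↔4, ...), then keep one character in every 3, starting at position 1 (positions 1st, 4th, 7th, ...).
"bpxpaloz" → "pbpxlazo" → "pxz".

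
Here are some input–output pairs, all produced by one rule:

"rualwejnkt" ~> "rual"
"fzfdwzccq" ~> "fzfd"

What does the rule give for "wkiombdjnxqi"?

Rule — keep only the first 4 characters.
Applying that to "wkiombdjnxqi" gives "wkio".

wkio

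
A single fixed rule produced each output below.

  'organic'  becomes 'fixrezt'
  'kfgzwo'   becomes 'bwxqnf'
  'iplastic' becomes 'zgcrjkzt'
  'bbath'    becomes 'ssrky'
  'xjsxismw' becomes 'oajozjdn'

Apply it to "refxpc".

Each output is the input with this applied: shift every letter 9 places backward in the alphabet (wrapping around).
"refxpc" → "ivwogt".

ivwogt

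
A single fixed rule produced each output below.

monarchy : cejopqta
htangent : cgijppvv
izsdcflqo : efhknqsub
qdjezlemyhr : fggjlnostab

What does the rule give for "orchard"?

cefjqtt

Rule — sort the characters into alphabetical order, then shift every letter 2 places forward in the alphabet (wrapping around).
For "orchard", step one produces "acdhorr"; step two turns that into "cefjqtt".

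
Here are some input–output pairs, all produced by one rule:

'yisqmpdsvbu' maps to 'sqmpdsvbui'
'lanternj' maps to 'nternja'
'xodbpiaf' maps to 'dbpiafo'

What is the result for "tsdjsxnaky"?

djsxnakys

In each case the input is transformed by: delete the first character, then move the first character to the end.
Working it through for "tsdjsxnaky": intermediate "sdjsxnaky", final "djsxnakys".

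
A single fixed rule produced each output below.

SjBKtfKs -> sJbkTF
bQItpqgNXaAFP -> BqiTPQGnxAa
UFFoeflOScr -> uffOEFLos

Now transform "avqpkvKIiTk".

The transformation: flip the case of every letter, then delete the last 2 characters.
On "avqpkvKIiTk": the first step gives "AVQPKVkiItK", and the second then gives "AVQPKVkiI".

AVQPKVkiI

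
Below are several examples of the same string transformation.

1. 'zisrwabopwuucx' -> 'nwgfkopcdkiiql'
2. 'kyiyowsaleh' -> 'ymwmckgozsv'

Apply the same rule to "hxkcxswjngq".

The rule is to shift every letter 12 places backward in the alphabet (wrapping around).
On "hxkcxswjngq" that produces "vlyqlgkxbue".

vlyqlgkxbue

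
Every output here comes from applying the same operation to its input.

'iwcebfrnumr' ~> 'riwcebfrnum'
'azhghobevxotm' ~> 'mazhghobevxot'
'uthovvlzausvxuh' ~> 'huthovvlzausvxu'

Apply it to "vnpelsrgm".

The transformation: move the last character to the front.
On "vnpelsrgm" that produces "mvnpelsrg".

mvnpelsrg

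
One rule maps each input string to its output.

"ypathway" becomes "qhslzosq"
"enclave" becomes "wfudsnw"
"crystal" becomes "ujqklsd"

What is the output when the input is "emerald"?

Looking at the pairs, the operation is to shift every letter 8 places backward in the alphabet (wrapping around).
For "emerald" the result is "wewjsdv".

wewjsdv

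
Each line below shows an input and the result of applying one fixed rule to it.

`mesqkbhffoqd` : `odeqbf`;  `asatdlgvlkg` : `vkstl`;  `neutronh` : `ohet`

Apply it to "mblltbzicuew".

In each case the input is transformed by: keep every other character starting from the second (positions 2nd, 4th, 6th, ...), then move the last 2 characters to the front (rotate right by 2).
"mblltbzicuew" → "blbiuw" → "uwblbi".

uwblbi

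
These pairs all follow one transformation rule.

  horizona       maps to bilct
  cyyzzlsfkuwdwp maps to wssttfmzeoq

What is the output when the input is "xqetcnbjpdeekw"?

rkynwhvdjxy

What's happening: shift every letter 6 places backward in the alphabet (wrapping around), then delete the last 3 characters.
"xqetcnbjpdeekw" → "rkynwhvdjxyyeq" → "rkynwhvdjxy".
(Check on "horizona": → "bilctihu" → "bilct" ✓)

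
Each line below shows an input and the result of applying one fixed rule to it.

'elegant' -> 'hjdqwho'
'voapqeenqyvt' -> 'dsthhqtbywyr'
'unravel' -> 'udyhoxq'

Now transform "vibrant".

The transformation: move the first 2 characters to the end (rotate left by 2), then shift every letter 3 places forward in the alphabet (wrapping around).
Starting from "vibrant": after the first operation, "brantvi"; after the second, "eudqwyl".

eudqwyl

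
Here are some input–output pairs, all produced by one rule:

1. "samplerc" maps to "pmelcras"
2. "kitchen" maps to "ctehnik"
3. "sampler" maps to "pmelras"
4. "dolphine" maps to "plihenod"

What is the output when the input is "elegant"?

genatle

Looking at the pairs, the operation is to swap each adjacent pair of characters (1↔2, 3↔4, ...), then move the first 2 characters to the end (rotate left by 2).
For "elegant", step one produces "legenat"; step two turns that into "genatle".
(Check on "dolphine": → "odplihen" → "plihenod" ✓)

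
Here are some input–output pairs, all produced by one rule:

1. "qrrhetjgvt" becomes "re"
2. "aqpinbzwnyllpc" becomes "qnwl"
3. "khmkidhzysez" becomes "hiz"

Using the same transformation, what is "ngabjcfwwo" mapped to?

The rule is to delete the last 3 characters, then keep one character in every 3, starting at position 2 (positions 2nd, 5th, 8th, ...).
On "ngabjcfwwo": the first step gives "ngabjcf", and the second then gives "gj".

gj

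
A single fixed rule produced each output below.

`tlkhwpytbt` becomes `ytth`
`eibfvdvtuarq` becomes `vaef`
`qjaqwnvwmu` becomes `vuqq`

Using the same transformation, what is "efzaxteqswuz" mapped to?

In each case the input is transformed by: keep one character in every 3, starting at position 1 (positions 1st, 4th, 7th, ...), then swap the front and back halves of the string.
Applying both steps to "efzaxteqswuz": "eaew", then "ewea".

ewea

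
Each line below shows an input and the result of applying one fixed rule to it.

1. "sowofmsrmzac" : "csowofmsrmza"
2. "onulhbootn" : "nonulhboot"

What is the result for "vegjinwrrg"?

Rule — move the last character to the front.
"vegjinwrrg" → "gvegjinwrr".

gvegjinwrr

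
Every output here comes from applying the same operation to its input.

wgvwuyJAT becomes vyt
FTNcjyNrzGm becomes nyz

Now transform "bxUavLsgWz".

ulw

Rule — keep one character in every 3, starting at position 3 (positions 3rd, 6th, 9th, ...), then convert every letter to lowercase.
Applying both steps to "bxUavLsgWz": "ULW", then "ulw".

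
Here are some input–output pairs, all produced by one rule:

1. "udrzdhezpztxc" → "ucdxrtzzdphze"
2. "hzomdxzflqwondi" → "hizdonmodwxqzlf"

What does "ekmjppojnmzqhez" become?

What's happening: take characters alternately from the front and the back (1st, last, 2nd, 2nd-last, ...).
So "ekmjppojnmzqhez" becomes "ezkemhjqpzpmonj".

ezkemhjqpzpmonj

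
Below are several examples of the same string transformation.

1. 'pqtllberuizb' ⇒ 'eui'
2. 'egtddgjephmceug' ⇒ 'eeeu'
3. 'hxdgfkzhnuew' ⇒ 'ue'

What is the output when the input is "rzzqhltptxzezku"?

Looking at the pairs, the operation is to keep only the vowels.
Applying that to "rzzqhltptxzezku" gives "eu".

eu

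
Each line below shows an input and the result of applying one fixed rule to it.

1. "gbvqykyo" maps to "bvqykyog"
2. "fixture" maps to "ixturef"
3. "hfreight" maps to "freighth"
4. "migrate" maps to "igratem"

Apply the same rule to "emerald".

The pattern: move the first character to the end.
Applying that to "emerald" gives "meralde".

meralde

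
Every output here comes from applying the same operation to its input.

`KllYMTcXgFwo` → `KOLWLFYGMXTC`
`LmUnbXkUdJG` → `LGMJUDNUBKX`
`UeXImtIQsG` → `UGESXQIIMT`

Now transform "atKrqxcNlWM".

The pattern: take characters alternately from the front and the back (1st, last, 2nd, 2nd-last, ...), then convert every letter to uppercase.
Starting from "atKrqxcNlWM": after the first operation, "aMtWKlrNqcx"; after the second, "AMTWKLRNQCX".

AMTWKLRNQCX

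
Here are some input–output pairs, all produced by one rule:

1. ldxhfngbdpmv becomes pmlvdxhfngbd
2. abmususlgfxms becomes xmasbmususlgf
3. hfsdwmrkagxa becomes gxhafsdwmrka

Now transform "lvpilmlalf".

Each output is the input with this applied: swap the first and last characters, then move the last 3 characters to the front (rotate right by 3).
Applying both steps to "lvpilmlalf": "fvpilmlall", then "allfvpilml".

allfvpilml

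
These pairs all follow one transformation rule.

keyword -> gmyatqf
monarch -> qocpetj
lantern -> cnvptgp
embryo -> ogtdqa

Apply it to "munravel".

The transformation: shift every letter 2 places forward in the alphabet (wrapping around), then swap each adjacent pair of characters (1↔2, 3↔4, ...).
"munravel" → "owptcxgn" → "wotpxcng".

wotpxcng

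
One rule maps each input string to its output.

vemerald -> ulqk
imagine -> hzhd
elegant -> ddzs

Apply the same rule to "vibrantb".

The transformation: keep every other character starting from the first (positions 1st, 3rd, 5th, ...), then shift every letter 1 place backward in the alphabet (wrapping around).
On "vibrantb": the first step gives "vbat", and the second then gives "uazs".

uazs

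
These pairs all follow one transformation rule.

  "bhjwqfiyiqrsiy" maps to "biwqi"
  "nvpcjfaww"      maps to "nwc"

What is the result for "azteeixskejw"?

Looking at the pairs, the operation is to take characters alternately from the front and the back (1st, last, 2nd, 2nd-last, ...), then keep one character in every 3, starting at position 1 (positions 1st, 4th, 7th, ...).
"azteeixskejw" → "awzjteekesix" → "ajes".

ajes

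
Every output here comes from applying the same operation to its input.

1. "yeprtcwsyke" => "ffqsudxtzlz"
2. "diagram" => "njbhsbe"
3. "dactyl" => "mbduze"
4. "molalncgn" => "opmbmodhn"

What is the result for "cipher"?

Each output is the input with this applied: swap the first and last characters, then shift every letter 1 place forward in the alphabet (wrapping around).
"cipher" → "riphec" → "sjqifd".
(Check on "diagram": → "miagrad" → "njbhsbe" ✓)

sjqifd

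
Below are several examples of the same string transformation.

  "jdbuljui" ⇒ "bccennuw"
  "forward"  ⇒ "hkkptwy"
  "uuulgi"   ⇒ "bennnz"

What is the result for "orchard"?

ahkktvw

What's happening: shift every letter 7 places backward in the alphabet (wrapping around), then sort the characters into alphabetical order.
Applying both steps to "orchard": "hkvatkw", then "ahkktvw".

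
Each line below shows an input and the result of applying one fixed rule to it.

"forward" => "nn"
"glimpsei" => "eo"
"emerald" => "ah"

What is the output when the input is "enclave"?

What's happening: shift every letter 4 places backward in the alphabet (wrapping around), then keep one character in every 3, starting at position 3 (positions 3rd, 6th, 9th, ...).
Working it through for "enclave": intermediate "ajyhwra", final "yr".
(Check on "glimpsei": → "cheiloae" → "eo" ✓)

yr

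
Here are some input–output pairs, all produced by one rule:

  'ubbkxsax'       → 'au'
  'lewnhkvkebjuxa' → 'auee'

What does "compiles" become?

eio

What's happening: reverse the string, then keep only the vowels.
For "compiles", step one produces "selipmoc"; step two turns that into "eio".
(Check on "ubbkxsax": → "xasxkbbu" → "au" ✓)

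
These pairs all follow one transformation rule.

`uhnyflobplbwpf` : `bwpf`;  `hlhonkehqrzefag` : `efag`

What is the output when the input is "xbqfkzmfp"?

zmfp

Rule — keep only the last 4 characters.
Applying that to "xbqfkzmfp" gives "zmfp".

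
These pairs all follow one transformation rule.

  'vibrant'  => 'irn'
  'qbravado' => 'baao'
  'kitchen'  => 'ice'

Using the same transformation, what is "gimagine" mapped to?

iaie

Each output is the input with this applied: keep every other character starting from the second (positions 2nd, 4th, 6th, ...).
So "gimagine" becomes "iaie".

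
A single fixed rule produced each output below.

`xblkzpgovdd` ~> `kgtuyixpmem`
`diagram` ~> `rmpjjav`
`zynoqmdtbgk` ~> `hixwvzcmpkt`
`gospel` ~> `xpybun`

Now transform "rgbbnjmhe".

pakkswqvn

Looking at the pairs, the operation is to shift every letter 9 places forward in the alphabet (wrapping around), then swap each adjacent pair of characters (1↔2, 3↔4, ...).
"rgbbnjmhe" → "apkkwsvqn" → "pakkswqvn".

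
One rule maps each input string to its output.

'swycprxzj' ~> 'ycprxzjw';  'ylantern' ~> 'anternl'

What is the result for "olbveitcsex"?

bveitcsexl

The transformation: delete the first character, then move the first character to the end.
For "olbveitcsex", step one produces "lbveitcsex"; step two turns that into "bveitcsexl".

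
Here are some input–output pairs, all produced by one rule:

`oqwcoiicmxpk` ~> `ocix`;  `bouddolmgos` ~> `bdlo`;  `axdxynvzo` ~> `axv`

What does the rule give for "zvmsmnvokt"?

zsvt

Each output is the input with this applied: keep one character in every 3, starting at position 1 (positions 1st, 4th, 7th, ...).
For "zvmsmnvokt" the result is "zsvt".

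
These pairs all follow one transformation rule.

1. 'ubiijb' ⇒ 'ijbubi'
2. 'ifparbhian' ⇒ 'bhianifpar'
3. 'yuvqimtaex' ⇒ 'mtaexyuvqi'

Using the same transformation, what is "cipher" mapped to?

Each output is the input with this applied: swap the front and back halves of the string.
Applying that to "cipher" gives "hercip".

hercip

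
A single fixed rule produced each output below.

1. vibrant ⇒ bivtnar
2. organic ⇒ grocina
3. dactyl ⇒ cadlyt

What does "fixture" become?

xiferut

What's happening: reverse the string, then move the last 3 characters to the front (rotate right by 3).
Applying both steps to "fixture": "erutxif", then "xiferut".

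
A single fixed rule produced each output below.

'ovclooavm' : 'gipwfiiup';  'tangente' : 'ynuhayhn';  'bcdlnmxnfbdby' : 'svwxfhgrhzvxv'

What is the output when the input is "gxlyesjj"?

darfsymd

The pattern: move the last character to the front, then shift every letter 6 places backward in the alphabet (wrapping around).
For "gxlyesjj" the result is "darfsymd".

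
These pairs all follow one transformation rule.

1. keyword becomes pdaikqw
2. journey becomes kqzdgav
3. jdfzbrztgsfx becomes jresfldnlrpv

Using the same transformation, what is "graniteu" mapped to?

Each output is the input with this applied: reverse the string, then shift every letter 12 places forward in the alphabet (wrapping around).
Starting from "graniteu": after the first operation, "uetinarg"; after the second, "gqfuzmds".

gqfuzmds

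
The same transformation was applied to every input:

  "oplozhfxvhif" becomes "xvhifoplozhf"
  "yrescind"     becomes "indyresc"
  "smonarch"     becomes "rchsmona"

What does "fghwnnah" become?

The transformation: move the first character to the end, then swap the front and back halves of the string.
Applying both steps to "fghwnnah": "ghwnnahf", then "nahfghwn".

nahfghwn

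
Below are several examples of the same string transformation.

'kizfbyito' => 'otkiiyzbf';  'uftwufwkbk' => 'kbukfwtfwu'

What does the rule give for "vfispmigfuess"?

In each case the input is transformed by: move the last character to the front, then take characters alternately from the front and the back (1st, last, 2nd, 2nd-last, ...).
For "vfispmigfuess", step one produces "svfispmigfues"; step two turns that into "ssvefuifsgpim".

ssvefuifsgpim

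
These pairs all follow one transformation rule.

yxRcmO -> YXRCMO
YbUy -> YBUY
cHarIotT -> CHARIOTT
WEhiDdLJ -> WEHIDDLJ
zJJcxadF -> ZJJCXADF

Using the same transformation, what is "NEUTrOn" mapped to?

NEUTRON

What's happening: convert every letter to uppercase.
"NEUTrOn" → "NEUTRON".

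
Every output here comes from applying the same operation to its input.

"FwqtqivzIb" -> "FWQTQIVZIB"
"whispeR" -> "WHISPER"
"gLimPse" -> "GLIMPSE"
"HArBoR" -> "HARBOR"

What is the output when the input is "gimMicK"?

In each case the input is transformed by: convert every letter to uppercase.
Doing the same to "gimMicK": "GIMMICK".

GIMMICK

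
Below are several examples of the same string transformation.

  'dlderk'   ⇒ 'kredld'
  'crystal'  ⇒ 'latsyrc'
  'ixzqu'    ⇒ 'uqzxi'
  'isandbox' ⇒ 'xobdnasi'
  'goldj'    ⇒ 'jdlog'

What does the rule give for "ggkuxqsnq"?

The rule is to reverse the string.
Doing the same to "ggkuxqsnq": "qnsqxukgg".

qnsqxukgg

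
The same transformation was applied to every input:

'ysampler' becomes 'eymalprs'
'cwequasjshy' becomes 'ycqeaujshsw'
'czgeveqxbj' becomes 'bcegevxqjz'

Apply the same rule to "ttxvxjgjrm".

rtvxjxjgmt

The pattern: swap each adjacent pair of characters (1↔2, 3↔4, ...), then swap the first and last characters.
"ttxvxjgjrm" → "ttvxjxjgmr" → "rtvxjxjgmt".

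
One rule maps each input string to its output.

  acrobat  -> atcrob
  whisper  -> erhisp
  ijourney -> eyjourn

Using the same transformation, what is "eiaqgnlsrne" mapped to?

neiaqgnlsr

What's happening: delete the first character, then move the last 2 characters to the front (rotate right by 2).
Starting from "eiaqgnlsrne": after the first operation, "iaqgnlsrne"; after the second, "neiaqgnlsr".
(Check on "ijourney": → "journey" → "eyjourn" ✓)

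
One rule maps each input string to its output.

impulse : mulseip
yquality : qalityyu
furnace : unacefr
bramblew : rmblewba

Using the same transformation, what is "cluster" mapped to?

lstercu

Each output is the input with this applied: move the first 2 characters to the end (rotate left by 2), then swap the first and last characters.
Starting from "cluster": after the first operation, "ustercl"; after the second, "lstercu".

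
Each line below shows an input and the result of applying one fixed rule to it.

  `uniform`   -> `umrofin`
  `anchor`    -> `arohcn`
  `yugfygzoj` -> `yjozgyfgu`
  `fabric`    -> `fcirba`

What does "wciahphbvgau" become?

Rule — move the first character to the end, then reverse the string.
"wciahphbvgau" → "wuagvbhphaic".
(Check on "fabric": → "abricf" → "fcirba" ✓)

wuagvbhphaic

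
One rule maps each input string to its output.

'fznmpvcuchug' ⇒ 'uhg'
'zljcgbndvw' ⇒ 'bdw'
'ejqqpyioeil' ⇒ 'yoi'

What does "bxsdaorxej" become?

oxj

Looking at the pairs, the operation is to keep every other character starting from the second (positions 2nd, 4th, 6th, ...), then keep only the last 3 characters.
"bxsdaorxej" → "xdoxj" → "oxj".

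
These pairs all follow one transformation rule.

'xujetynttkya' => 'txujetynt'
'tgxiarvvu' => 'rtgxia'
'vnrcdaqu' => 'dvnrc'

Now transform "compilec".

The transformation: delete the last 3 characters, then move the last character to the front.
Applying both steps to "compilec": "compi", then "icomp".
(Check on "xujetynttkya": → "xujetyntt" → "txujetynt" ✓)

icomp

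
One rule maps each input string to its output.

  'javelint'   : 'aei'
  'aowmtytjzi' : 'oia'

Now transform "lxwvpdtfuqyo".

In each case the input is transformed by: move the first character to the end, then keep only the vowels.
For "lxwvpdtfuqyo" the result is "uo".
(Check on "javelint": → "avelintj" → "aei" ✓)

uo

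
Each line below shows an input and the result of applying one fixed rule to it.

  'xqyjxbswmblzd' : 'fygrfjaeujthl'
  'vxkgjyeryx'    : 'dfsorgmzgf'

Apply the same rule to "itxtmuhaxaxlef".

In each case the input is transformed by: shift every letter 8 places forward in the alphabet (wrapping around).
Applying that to "itxtmuhaxaxlef" gives "qbfbucpififtmn".

qbfbucpififtmn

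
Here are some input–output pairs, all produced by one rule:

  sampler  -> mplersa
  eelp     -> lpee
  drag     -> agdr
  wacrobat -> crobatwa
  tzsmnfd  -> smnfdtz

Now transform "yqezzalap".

In each case the input is transformed by: move the first 2 characters to the end (rotate left by 2).
Applying that to "yqezzalap" gives "ezzalapyq".

ezzalapyq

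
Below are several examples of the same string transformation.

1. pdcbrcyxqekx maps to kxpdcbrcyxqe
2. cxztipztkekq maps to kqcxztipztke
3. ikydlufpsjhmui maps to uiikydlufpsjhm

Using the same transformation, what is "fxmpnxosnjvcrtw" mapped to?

twfxmpnxosnjvcr

Rule — move the last 2 characters to the front (rotate right by 2).
Applying that to "fxmpnxosnjvcrtw" gives "twfxmpnxosnjvcr".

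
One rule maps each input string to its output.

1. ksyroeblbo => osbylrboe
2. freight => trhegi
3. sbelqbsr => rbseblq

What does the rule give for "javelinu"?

uanviel

The transformation: take characters alternately from the front and the back (1st, last, 2nd, 2nd-last, ...), then delete the first character.
Applying both steps to "javelinu": "juanviel", then "uanviel".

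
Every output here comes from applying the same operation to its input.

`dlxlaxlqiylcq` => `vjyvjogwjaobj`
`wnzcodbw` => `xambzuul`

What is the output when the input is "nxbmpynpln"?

zknwlnjllv

Looking at the pairs, the operation is to move the first 2 characters to the end (rotate left by 2), then shift every letter 2 places backward in the alphabet (wrapping around).
Working it through for "nxbmpynpln": intermediate "bmpynplnnx", final "zknwlnjllv".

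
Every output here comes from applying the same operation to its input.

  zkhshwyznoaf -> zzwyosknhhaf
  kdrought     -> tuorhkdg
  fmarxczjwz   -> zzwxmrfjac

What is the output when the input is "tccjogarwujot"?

uwttorjogjcca

Each output is the input with this applied: sort the characters into reverse alphabetical order, then swap each adjacent pair of characters (1↔2, 3↔4, ...).
"tccjogarwujot" → "wuttroojjgcca" → "uwttorjogjcca".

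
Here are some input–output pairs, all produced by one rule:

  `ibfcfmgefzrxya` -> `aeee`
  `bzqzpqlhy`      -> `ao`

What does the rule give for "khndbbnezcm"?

The transformation: shift every letter 1 place backward in the alphabet (wrapping around), then keep only the vowels.
Applying that to "khndbbnezcm" gives "aa".

aa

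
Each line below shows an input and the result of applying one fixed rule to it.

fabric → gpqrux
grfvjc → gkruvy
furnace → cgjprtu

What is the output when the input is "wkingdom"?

bcdlsvxz

The transformation: shift every letter 11 places backward in the alphabet (wrapping around), then sort the characters into alphabetical order.
On "wkingdom": the first step gives "lzxcvsdb", and the second then gives "bcdlsvxz".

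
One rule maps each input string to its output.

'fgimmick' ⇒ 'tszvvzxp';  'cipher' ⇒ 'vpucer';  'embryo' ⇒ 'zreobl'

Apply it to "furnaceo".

hsaepnbr

Rule — shift every letter 13 places forward in the alphabet (wrapping around) — i.e. ROT13, then swap each adjacent pair of characters (1↔2, 3↔4, ...).
Starting from "furnaceo": after the first operation, "sheanprb"; after the second, "hsaepnbr".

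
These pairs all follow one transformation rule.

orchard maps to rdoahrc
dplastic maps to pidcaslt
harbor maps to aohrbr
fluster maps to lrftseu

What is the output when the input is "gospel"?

Looking at the pairs, the operation is to swap each adjacent pair of characters (1↔2, 3↔4, ...), then take characters alternately from the front and the back (1st, last, 2nd, 2nd-last, ...).
Working it through for "gospel": intermediate "ogpsle", final "oeglps".

oeglps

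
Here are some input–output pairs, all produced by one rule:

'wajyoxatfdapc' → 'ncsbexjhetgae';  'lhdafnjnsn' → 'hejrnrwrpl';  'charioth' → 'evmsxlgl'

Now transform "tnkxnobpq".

obrsftuxr

Looking at the pairs, the operation is to move the first 2 characters to the end (rotate left by 2), then shift every letter 4 places forward in the alphabet (wrapping around).
Applying both steps to "tnkxnobpq": "kxnobpqtn", then "obrsftuxr".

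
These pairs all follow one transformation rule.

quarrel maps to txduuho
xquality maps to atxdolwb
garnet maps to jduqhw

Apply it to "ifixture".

Each output is the input with this applied: shift every letter 3 places forward in the alphabet (wrapping around).
Doing the same to "ifixture": "lilawxuh".

lilawxuh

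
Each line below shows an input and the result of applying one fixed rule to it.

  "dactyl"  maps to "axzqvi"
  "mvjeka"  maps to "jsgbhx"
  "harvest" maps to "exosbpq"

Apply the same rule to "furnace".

Each output is the input with this applied: shift every letter 3 places backward in the alphabet (wrapping around).
So "furnace" becomes "crokxzb".

crokxzb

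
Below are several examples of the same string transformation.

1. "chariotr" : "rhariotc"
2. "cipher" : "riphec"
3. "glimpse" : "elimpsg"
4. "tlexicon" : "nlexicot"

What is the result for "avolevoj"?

Rule — swap the first and last characters.
Doing the same to "avolevoj": "jvolevoa".

jvolevoa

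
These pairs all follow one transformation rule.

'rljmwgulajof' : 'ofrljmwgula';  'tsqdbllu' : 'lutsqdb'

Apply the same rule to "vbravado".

dovbrav

In each case the input is transformed by: move the last 2 characters to the front (rotate right by 2), then delete the last character.
For "vbravado", step one produces "dovbrava"; step two turns that into "dovbrav".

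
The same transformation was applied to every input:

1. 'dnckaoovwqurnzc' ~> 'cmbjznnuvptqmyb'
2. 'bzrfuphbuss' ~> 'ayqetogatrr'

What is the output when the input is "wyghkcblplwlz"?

vxfgjbakokvky

In each case the input is transformed by: shift every letter 1 place backward in the alphabet (wrapping around).
So "wyghkcblplwlz" becomes "vxfgjbakokvky".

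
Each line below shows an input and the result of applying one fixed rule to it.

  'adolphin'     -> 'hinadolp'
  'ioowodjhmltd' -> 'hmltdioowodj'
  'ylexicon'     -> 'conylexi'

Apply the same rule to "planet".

etplan

Each output is the input with this applied: swap the front and back halves of the string, then move the first character to the end.
For "planet", step one produces "netpla"; step two turns that into "etplan".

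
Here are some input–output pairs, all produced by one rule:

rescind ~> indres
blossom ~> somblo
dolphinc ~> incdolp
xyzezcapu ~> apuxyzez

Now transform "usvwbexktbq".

What's happening: move the last 3 characters to the front (rotate right by 3), then delete the last character.
Applying both steps to "usvwbexktbq": "tbqusvwbexk", then "tbqusvwbex".

tbqusvwbex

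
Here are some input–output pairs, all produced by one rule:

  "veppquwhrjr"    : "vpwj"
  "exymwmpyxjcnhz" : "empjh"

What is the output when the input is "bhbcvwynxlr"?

The pattern: keep one character in every 3, starting at position 1 (positions 1st, 4th, 7th, ...).
On "bhbcvwynxlr" that produces "bcyl".

bcyl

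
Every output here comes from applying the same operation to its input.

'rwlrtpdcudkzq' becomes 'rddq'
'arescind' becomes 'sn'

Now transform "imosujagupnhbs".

sapb

Rule — move the first character to the end, then keep one character in every 3, starting at position 3 (positions 3rd, 6th, 9th, ...).
For "imosujagupnhbs", step one produces "mosujagupnhbsi"; step two turns that into "sapb".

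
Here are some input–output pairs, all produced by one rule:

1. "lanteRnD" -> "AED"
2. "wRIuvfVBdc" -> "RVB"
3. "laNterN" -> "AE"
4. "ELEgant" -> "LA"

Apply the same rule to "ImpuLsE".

ML

The transformation: keep one character in every 3, starting at position 2 (positions 2nd, 5th, 8th, ...), then convert every letter to uppercase.
On "ImpuLsE": the first step gives "mL", and the second then gives "ML".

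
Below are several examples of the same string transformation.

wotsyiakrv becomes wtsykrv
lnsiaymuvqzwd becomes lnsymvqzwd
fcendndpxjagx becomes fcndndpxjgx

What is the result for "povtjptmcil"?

pvtjptmcl

The pattern: remove every vowel.
So "povtjptmcil" becomes "pvtjptmcl".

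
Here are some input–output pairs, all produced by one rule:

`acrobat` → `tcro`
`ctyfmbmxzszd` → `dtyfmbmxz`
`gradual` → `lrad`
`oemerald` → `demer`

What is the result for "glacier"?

rlac

The pattern: swap the first and last characters, then delete the last 3 characters.
"glacier" → "rlacieg" → "rlac".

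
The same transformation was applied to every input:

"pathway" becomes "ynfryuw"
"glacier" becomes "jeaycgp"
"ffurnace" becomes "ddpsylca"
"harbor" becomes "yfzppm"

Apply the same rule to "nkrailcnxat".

ilypjglayvr

In each case the input is transformed by: shift every letter 2 places backward in the alphabet (wrapping around), then swap each adjacent pair of characters (1↔2, 3↔4, ...).
Starting from "nkrailcnxat": after the first operation, "lipygjalvyr"; after the second, "ilypjglayvr".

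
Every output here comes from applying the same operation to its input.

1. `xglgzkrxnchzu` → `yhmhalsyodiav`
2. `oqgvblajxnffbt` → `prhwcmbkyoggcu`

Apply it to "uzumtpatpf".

Each output is the input with this applied: shift every letter 1 place forward in the alphabet (wrapping around).
On "uzumtpatpf" that produces "vavnuqbuqg".

vavnuqbuqg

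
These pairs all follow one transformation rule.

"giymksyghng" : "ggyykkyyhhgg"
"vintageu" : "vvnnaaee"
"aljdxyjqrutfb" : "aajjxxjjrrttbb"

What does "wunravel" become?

The transformation: keep every other character starting from the first (positions 1st, 3rd, 5th, ...), then double every character.
For "wunravel" the result is "wwnnaaee".

wwnnaaee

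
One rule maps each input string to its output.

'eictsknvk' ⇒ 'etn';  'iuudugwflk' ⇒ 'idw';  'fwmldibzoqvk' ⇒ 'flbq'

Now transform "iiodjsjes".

idj

Looking at the pairs, the operation is to delete the last 2 characters, then keep one character in every 3, starting at position 1 (positions 1st, 4th, 7th, ...).
On "iiodjsjes" that produces "idj".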